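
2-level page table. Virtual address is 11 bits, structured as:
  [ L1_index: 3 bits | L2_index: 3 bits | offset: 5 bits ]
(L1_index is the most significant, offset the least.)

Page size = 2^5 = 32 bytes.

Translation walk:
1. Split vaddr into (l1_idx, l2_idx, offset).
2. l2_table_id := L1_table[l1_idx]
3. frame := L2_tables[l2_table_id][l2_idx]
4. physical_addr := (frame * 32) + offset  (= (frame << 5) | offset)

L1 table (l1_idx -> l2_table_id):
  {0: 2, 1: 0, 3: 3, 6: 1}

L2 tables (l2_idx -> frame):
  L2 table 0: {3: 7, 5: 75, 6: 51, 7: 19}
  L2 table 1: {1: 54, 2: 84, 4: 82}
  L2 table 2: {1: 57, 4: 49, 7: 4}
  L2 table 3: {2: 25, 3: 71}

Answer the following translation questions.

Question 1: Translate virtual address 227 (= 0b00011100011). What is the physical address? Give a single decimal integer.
Answer: 131

Derivation:
vaddr = 227 = 0b00011100011
Split: l1_idx=0, l2_idx=7, offset=3
L1[0] = 2
L2[2][7] = 4
paddr = 4 * 32 + 3 = 131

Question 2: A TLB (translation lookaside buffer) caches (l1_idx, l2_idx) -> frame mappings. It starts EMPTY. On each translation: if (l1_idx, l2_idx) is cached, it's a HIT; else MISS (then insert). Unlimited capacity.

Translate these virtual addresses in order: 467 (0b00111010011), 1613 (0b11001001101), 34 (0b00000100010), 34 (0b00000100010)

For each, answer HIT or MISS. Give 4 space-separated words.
Answer: MISS MISS MISS HIT

Derivation:
vaddr=467: (1,6) not in TLB -> MISS, insert
vaddr=1613: (6,2) not in TLB -> MISS, insert
vaddr=34: (0,1) not in TLB -> MISS, insert
vaddr=34: (0,1) in TLB -> HIT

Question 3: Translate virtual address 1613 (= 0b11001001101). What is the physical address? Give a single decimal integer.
Answer: 2701

Derivation:
vaddr = 1613 = 0b11001001101
Split: l1_idx=6, l2_idx=2, offset=13
L1[6] = 1
L2[1][2] = 84
paddr = 84 * 32 + 13 = 2701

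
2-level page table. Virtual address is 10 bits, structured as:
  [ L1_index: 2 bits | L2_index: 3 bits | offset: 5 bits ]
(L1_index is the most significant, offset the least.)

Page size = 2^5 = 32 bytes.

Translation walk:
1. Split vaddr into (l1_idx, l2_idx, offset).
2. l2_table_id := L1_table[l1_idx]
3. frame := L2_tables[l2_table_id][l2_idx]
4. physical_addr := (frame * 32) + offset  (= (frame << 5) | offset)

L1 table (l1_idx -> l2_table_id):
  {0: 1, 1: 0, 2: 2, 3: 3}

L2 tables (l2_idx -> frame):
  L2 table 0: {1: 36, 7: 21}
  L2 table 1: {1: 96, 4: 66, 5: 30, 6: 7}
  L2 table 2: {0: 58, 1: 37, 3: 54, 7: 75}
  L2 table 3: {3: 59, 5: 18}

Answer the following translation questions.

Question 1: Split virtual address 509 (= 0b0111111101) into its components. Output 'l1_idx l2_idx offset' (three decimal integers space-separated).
Answer: 1 7 29

Derivation:
vaddr = 509 = 0b0111111101
  top 2 bits -> l1_idx = 1
  next 3 bits -> l2_idx = 7
  bottom 5 bits -> offset = 29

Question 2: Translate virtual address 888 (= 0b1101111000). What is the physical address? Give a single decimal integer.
Answer: 1912

Derivation:
vaddr = 888 = 0b1101111000
Split: l1_idx=3, l2_idx=3, offset=24
L1[3] = 3
L2[3][3] = 59
paddr = 59 * 32 + 24 = 1912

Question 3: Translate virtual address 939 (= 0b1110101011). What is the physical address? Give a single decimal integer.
vaddr = 939 = 0b1110101011
Split: l1_idx=3, l2_idx=5, offset=11
L1[3] = 3
L2[3][5] = 18
paddr = 18 * 32 + 11 = 587

Answer: 587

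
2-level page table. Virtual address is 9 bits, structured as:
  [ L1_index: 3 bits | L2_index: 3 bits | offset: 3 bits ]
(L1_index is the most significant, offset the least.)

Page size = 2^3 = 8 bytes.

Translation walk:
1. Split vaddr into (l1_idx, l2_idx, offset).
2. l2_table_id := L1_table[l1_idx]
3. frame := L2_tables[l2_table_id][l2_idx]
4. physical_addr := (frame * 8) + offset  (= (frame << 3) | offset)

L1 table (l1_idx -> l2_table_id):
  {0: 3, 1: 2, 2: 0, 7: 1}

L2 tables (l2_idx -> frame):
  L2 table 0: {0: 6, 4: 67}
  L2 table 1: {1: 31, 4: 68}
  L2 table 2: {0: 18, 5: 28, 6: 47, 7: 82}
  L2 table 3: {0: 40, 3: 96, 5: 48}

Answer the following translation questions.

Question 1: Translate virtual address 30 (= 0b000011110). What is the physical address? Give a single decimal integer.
Answer: 774

Derivation:
vaddr = 30 = 0b000011110
Split: l1_idx=0, l2_idx=3, offset=6
L1[0] = 3
L2[3][3] = 96
paddr = 96 * 8 + 6 = 774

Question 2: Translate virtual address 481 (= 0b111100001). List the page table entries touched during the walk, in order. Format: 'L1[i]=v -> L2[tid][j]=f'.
Answer: L1[7]=1 -> L2[1][4]=68

Derivation:
vaddr = 481 = 0b111100001
Split: l1_idx=7, l2_idx=4, offset=1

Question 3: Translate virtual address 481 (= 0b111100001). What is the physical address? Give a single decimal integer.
Answer: 545

Derivation:
vaddr = 481 = 0b111100001
Split: l1_idx=7, l2_idx=4, offset=1
L1[7] = 1
L2[1][4] = 68
paddr = 68 * 8 + 1 = 545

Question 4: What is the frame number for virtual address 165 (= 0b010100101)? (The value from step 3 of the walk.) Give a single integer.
Answer: 67

Derivation:
vaddr = 165: l1_idx=2, l2_idx=4
L1[2] = 0; L2[0][4] = 67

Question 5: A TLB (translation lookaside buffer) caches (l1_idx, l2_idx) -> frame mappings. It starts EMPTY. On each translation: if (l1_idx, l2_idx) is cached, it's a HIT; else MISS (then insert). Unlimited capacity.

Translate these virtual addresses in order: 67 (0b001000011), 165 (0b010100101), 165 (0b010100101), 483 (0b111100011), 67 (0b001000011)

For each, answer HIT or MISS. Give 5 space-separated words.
Answer: MISS MISS HIT MISS HIT

Derivation:
vaddr=67: (1,0) not in TLB -> MISS, insert
vaddr=165: (2,4) not in TLB -> MISS, insert
vaddr=165: (2,4) in TLB -> HIT
vaddr=483: (7,4) not in TLB -> MISS, insert
vaddr=67: (1,0) in TLB -> HIT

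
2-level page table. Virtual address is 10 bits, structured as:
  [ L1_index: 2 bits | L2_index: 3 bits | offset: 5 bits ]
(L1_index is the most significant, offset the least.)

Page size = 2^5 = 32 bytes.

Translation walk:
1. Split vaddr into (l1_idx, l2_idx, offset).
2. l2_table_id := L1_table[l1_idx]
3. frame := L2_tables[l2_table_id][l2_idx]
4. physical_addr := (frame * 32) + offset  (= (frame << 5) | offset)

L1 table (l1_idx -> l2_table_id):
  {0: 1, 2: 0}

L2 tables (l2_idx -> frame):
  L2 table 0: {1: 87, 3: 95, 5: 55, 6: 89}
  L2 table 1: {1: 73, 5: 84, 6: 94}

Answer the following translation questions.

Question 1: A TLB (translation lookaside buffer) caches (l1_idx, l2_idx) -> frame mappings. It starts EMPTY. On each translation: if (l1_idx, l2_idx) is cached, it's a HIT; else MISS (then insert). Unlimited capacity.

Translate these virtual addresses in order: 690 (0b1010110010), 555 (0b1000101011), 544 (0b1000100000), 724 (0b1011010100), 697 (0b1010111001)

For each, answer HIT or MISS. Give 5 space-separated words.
vaddr=690: (2,5) not in TLB -> MISS, insert
vaddr=555: (2,1) not in TLB -> MISS, insert
vaddr=544: (2,1) in TLB -> HIT
vaddr=724: (2,6) not in TLB -> MISS, insert
vaddr=697: (2,5) in TLB -> HIT

Answer: MISS MISS HIT MISS HIT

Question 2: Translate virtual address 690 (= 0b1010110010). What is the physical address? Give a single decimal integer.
Answer: 1778

Derivation:
vaddr = 690 = 0b1010110010
Split: l1_idx=2, l2_idx=5, offset=18
L1[2] = 0
L2[0][5] = 55
paddr = 55 * 32 + 18 = 1778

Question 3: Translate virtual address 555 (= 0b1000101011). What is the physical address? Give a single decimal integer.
vaddr = 555 = 0b1000101011
Split: l1_idx=2, l2_idx=1, offset=11
L1[2] = 0
L2[0][1] = 87
paddr = 87 * 32 + 11 = 2795

Answer: 2795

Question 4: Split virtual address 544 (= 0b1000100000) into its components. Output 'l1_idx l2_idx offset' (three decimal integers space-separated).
vaddr = 544 = 0b1000100000
  top 2 bits -> l1_idx = 2
  next 3 bits -> l2_idx = 1
  bottom 5 bits -> offset = 0

Answer: 2 1 0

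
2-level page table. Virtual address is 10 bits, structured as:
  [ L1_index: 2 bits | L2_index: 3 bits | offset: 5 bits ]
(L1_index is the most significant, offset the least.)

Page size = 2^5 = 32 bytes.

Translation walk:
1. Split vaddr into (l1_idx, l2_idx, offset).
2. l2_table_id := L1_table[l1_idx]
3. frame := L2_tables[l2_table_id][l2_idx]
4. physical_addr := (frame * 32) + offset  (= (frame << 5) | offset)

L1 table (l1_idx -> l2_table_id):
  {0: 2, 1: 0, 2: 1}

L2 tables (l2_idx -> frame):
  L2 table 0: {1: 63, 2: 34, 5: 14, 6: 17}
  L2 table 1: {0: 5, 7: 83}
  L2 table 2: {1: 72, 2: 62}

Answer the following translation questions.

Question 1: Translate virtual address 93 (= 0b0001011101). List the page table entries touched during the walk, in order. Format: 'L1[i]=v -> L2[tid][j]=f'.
Answer: L1[0]=2 -> L2[2][2]=62

Derivation:
vaddr = 93 = 0b0001011101
Split: l1_idx=0, l2_idx=2, offset=29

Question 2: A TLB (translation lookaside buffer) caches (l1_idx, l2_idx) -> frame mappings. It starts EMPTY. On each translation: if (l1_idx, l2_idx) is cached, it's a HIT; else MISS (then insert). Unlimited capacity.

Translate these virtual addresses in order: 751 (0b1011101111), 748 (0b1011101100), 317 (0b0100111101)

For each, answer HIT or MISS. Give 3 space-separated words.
vaddr=751: (2,7) not in TLB -> MISS, insert
vaddr=748: (2,7) in TLB -> HIT
vaddr=317: (1,1) not in TLB -> MISS, insert

Answer: MISS HIT MISS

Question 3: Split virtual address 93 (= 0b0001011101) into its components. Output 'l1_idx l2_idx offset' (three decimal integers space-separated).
Answer: 0 2 29

Derivation:
vaddr = 93 = 0b0001011101
  top 2 bits -> l1_idx = 0
  next 3 bits -> l2_idx = 2
  bottom 5 bits -> offset = 29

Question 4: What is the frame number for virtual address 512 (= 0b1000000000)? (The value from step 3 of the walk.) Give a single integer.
Answer: 5

Derivation:
vaddr = 512: l1_idx=2, l2_idx=0
L1[2] = 1; L2[1][0] = 5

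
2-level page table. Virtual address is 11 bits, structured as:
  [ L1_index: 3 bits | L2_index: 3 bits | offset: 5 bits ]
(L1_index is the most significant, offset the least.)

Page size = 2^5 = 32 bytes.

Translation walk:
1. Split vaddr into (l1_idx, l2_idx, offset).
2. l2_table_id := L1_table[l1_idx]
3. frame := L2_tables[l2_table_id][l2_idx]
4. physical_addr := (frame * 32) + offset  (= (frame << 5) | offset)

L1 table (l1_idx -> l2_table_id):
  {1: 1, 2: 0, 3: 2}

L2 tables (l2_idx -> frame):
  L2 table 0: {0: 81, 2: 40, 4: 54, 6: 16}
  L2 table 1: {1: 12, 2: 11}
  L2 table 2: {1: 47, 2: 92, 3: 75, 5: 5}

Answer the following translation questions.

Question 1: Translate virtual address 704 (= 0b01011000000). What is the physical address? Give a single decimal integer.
Answer: 512

Derivation:
vaddr = 704 = 0b01011000000
Split: l1_idx=2, l2_idx=6, offset=0
L1[2] = 0
L2[0][6] = 16
paddr = 16 * 32 + 0 = 512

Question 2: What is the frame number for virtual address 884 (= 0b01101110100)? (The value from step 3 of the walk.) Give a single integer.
Answer: 75

Derivation:
vaddr = 884: l1_idx=3, l2_idx=3
L1[3] = 2; L2[2][3] = 75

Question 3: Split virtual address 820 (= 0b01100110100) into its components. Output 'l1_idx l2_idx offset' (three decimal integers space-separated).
Answer: 3 1 20

Derivation:
vaddr = 820 = 0b01100110100
  top 3 bits -> l1_idx = 3
  next 3 bits -> l2_idx = 1
  bottom 5 bits -> offset = 20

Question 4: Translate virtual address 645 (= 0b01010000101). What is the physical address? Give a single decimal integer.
Answer: 1733

Derivation:
vaddr = 645 = 0b01010000101
Split: l1_idx=2, l2_idx=4, offset=5
L1[2] = 0
L2[0][4] = 54
paddr = 54 * 32 + 5 = 1733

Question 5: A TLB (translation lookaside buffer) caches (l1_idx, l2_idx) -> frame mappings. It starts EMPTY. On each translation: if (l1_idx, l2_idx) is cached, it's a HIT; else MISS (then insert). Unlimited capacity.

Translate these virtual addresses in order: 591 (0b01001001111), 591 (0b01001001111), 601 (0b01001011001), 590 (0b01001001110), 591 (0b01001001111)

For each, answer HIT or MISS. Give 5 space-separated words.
vaddr=591: (2,2) not in TLB -> MISS, insert
vaddr=591: (2,2) in TLB -> HIT
vaddr=601: (2,2) in TLB -> HIT
vaddr=590: (2,2) in TLB -> HIT
vaddr=591: (2,2) in TLB -> HIT

Answer: MISS HIT HIT HIT HIT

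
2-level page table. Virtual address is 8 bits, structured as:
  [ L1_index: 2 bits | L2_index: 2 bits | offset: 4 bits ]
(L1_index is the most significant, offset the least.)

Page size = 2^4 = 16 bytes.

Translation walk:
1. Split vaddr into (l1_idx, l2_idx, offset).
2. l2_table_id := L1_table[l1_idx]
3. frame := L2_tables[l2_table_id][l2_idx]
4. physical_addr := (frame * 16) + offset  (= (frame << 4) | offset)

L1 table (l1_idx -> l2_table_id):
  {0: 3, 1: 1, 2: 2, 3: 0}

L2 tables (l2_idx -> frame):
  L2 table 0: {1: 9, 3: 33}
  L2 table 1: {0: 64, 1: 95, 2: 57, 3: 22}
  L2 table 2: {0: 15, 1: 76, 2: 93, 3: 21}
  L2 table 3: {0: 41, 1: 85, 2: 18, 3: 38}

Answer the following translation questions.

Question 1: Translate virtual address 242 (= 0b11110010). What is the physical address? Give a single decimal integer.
Answer: 530

Derivation:
vaddr = 242 = 0b11110010
Split: l1_idx=3, l2_idx=3, offset=2
L1[3] = 0
L2[0][3] = 33
paddr = 33 * 16 + 2 = 530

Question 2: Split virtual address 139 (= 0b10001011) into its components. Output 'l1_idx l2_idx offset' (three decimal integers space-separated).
vaddr = 139 = 0b10001011
  top 2 bits -> l1_idx = 2
  next 2 bits -> l2_idx = 0
  bottom 4 bits -> offset = 11

Answer: 2 0 11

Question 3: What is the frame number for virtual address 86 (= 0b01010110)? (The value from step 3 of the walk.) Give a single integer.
vaddr = 86: l1_idx=1, l2_idx=1
L1[1] = 1; L2[1][1] = 95

Answer: 95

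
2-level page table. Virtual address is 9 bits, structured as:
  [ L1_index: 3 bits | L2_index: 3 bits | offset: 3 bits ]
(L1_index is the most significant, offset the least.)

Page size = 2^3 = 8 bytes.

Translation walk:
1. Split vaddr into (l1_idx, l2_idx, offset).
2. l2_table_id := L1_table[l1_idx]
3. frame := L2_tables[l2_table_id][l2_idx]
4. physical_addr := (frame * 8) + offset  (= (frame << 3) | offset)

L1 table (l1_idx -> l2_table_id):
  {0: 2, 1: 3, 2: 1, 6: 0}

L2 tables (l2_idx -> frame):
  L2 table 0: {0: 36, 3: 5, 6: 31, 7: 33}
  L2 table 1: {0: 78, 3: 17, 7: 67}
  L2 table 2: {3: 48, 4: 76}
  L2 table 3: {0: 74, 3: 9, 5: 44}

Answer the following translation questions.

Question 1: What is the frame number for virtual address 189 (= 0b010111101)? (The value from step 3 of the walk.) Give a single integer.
vaddr = 189: l1_idx=2, l2_idx=7
L1[2] = 1; L2[1][7] = 67

Answer: 67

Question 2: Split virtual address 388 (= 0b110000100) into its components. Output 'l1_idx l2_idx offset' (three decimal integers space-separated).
vaddr = 388 = 0b110000100
  top 3 bits -> l1_idx = 6
  next 3 bits -> l2_idx = 0
  bottom 3 bits -> offset = 4

Answer: 6 0 4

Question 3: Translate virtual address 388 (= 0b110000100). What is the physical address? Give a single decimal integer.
vaddr = 388 = 0b110000100
Split: l1_idx=6, l2_idx=0, offset=4
L1[6] = 0
L2[0][0] = 36
paddr = 36 * 8 + 4 = 292

Answer: 292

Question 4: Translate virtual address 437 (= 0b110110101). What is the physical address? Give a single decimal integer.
vaddr = 437 = 0b110110101
Split: l1_idx=6, l2_idx=6, offset=5
L1[6] = 0
L2[0][6] = 31
paddr = 31 * 8 + 5 = 253

Answer: 253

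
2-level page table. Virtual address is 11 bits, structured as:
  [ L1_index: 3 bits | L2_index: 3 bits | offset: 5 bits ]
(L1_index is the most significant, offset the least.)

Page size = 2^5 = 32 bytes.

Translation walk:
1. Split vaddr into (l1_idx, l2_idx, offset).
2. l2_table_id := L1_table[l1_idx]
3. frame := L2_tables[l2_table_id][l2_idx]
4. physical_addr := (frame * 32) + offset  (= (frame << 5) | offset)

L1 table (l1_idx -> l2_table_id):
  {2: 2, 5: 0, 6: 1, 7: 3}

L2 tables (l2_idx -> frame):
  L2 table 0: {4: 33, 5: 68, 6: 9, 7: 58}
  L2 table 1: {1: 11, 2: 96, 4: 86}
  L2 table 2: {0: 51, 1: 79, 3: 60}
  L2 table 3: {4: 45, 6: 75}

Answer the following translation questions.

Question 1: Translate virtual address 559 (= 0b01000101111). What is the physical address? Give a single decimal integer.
vaddr = 559 = 0b01000101111
Split: l1_idx=2, l2_idx=1, offset=15
L1[2] = 2
L2[2][1] = 79
paddr = 79 * 32 + 15 = 2543

Answer: 2543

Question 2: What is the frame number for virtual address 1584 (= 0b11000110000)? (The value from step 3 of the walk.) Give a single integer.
vaddr = 1584: l1_idx=6, l2_idx=1
L1[6] = 1; L2[1][1] = 11

Answer: 11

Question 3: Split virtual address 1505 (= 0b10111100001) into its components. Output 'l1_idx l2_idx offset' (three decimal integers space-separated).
vaddr = 1505 = 0b10111100001
  top 3 bits -> l1_idx = 5
  next 3 bits -> l2_idx = 7
  bottom 5 bits -> offset = 1

Answer: 5 7 1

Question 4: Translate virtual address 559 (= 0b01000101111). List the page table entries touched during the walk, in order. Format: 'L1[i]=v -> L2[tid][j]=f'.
vaddr = 559 = 0b01000101111
Split: l1_idx=2, l2_idx=1, offset=15

Answer: L1[2]=2 -> L2[2][1]=79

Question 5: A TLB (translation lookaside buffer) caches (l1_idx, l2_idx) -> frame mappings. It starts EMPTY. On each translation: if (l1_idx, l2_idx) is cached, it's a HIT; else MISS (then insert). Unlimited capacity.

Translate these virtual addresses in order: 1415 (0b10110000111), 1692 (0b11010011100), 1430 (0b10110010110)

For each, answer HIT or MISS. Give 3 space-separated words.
vaddr=1415: (5,4) not in TLB -> MISS, insert
vaddr=1692: (6,4) not in TLB -> MISS, insert
vaddr=1430: (5,4) in TLB -> HIT

Answer: MISS MISS HIT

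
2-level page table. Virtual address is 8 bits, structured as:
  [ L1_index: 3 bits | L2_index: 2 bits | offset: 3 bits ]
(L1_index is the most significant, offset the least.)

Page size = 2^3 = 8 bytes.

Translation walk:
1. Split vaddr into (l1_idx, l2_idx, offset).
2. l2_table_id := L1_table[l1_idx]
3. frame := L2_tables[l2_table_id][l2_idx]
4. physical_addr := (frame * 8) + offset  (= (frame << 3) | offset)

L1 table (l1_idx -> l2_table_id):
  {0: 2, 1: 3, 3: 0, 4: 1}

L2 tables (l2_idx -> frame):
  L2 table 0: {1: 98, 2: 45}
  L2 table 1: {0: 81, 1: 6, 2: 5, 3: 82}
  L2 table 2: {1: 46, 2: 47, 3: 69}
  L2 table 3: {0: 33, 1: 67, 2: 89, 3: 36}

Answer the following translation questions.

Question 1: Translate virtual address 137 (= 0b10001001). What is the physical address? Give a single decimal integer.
Answer: 49

Derivation:
vaddr = 137 = 0b10001001
Split: l1_idx=4, l2_idx=1, offset=1
L1[4] = 1
L2[1][1] = 6
paddr = 6 * 8 + 1 = 49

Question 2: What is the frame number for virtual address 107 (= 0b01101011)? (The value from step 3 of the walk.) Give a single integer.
vaddr = 107: l1_idx=3, l2_idx=1
L1[3] = 0; L2[0][1] = 98

Answer: 98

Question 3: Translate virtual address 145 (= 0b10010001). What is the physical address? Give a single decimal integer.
Answer: 41

Derivation:
vaddr = 145 = 0b10010001
Split: l1_idx=4, l2_idx=2, offset=1
L1[4] = 1
L2[1][2] = 5
paddr = 5 * 8 + 1 = 41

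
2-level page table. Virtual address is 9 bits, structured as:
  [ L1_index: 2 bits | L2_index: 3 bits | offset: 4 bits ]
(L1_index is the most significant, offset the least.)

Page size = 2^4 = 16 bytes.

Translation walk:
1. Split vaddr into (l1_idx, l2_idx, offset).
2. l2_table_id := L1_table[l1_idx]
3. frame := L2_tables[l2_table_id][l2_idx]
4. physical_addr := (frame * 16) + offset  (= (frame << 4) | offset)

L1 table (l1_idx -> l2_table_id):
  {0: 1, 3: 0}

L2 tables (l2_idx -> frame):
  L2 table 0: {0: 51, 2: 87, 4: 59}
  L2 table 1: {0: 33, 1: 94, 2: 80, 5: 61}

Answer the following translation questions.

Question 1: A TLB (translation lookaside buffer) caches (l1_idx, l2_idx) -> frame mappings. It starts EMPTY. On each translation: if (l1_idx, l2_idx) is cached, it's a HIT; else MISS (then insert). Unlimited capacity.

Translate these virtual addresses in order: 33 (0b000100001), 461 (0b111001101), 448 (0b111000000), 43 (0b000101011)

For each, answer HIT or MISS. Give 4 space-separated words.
vaddr=33: (0,2) not in TLB -> MISS, insert
vaddr=461: (3,4) not in TLB -> MISS, insert
vaddr=448: (3,4) in TLB -> HIT
vaddr=43: (0,2) in TLB -> HIT

Answer: MISS MISS HIT HIT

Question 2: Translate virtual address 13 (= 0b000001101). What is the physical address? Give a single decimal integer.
Answer: 541

Derivation:
vaddr = 13 = 0b000001101
Split: l1_idx=0, l2_idx=0, offset=13
L1[0] = 1
L2[1][0] = 33
paddr = 33 * 16 + 13 = 541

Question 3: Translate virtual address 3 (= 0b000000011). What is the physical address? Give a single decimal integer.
Answer: 531

Derivation:
vaddr = 3 = 0b000000011
Split: l1_idx=0, l2_idx=0, offset=3
L1[0] = 1
L2[1][0] = 33
paddr = 33 * 16 + 3 = 531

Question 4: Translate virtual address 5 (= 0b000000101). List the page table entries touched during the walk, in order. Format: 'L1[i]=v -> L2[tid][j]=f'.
vaddr = 5 = 0b000000101
Split: l1_idx=0, l2_idx=0, offset=5

Answer: L1[0]=1 -> L2[1][0]=33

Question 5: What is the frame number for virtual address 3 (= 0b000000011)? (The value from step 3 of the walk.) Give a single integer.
vaddr = 3: l1_idx=0, l2_idx=0
L1[0] = 1; L2[1][0] = 33

Answer: 33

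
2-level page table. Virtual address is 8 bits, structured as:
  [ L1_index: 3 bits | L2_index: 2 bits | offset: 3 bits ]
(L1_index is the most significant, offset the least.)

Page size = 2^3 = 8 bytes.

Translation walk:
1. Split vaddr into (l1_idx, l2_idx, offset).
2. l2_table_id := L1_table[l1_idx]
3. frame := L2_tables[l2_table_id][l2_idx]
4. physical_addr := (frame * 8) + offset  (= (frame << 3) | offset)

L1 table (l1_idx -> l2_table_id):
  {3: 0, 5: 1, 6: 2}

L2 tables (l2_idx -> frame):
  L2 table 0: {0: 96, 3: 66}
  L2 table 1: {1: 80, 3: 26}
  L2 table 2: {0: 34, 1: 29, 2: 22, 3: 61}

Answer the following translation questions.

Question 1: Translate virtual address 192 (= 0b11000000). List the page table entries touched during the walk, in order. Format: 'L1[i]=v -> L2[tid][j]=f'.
vaddr = 192 = 0b11000000
Split: l1_idx=6, l2_idx=0, offset=0

Answer: L1[6]=2 -> L2[2][0]=34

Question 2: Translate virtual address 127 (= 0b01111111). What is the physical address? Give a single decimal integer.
vaddr = 127 = 0b01111111
Split: l1_idx=3, l2_idx=3, offset=7
L1[3] = 0
L2[0][3] = 66
paddr = 66 * 8 + 7 = 535

Answer: 535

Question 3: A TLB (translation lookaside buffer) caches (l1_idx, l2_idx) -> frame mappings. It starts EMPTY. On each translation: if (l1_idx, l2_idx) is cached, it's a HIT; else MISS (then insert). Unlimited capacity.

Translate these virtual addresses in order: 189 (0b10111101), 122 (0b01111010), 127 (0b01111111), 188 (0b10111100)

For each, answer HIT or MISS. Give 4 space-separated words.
vaddr=189: (5,3) not in TLB -> MISS, insert
vaddr=122: (3,3) not in TLB -> MISS, insert
vaddr=127: (3,3) in TLB -> HIT
vaddr=188: (5,3) in TLB -> HIT

Answer: MISS MISS HIT HIT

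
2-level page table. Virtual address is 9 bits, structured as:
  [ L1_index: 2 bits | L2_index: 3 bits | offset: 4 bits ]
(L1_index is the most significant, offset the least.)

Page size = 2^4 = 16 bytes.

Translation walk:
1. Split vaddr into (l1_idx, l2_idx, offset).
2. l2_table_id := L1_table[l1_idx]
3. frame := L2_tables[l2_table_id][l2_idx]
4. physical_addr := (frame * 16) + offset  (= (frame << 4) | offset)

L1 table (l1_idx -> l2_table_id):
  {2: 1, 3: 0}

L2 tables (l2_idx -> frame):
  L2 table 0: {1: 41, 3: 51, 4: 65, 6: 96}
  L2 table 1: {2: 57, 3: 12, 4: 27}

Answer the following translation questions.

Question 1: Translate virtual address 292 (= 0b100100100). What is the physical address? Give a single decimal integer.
Answer: 916

Derivation:
vaddr = 292 = 0b100100100
Split: l1_idx=2, l2_idx=2, offset=4
L1[2] = 1
L2[1][2] = 57
paddr = 57 * 16 + 4 = 916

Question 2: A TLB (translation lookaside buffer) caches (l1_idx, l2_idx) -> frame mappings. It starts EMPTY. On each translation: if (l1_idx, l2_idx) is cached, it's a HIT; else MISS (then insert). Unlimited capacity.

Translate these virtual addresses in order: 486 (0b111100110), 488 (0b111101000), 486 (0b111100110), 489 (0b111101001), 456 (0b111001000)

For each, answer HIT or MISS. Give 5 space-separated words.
Answer: MISS HIT HIT HIT MISS

Derivation:
vaddr=486: (3,6) not in TLB -> MISS, insert
vaddr=488: (3,6) in TLB -> HIT
vaddr=486: (3,6) in TLB -> HIT
vaddr=489: (3,6) in TLB -> HIT
vaddr=456: (3,4) not in TLB -> MISS, insert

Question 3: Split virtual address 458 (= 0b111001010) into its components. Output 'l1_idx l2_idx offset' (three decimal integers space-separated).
Answer: 3 4 10

Derivation:
vaddr = 458 = 0b111001010
  top 2 bits -> l1_idx = 3
  next 3 bits -> l2_idx = 4
  bottom 4 bits -> offset = 10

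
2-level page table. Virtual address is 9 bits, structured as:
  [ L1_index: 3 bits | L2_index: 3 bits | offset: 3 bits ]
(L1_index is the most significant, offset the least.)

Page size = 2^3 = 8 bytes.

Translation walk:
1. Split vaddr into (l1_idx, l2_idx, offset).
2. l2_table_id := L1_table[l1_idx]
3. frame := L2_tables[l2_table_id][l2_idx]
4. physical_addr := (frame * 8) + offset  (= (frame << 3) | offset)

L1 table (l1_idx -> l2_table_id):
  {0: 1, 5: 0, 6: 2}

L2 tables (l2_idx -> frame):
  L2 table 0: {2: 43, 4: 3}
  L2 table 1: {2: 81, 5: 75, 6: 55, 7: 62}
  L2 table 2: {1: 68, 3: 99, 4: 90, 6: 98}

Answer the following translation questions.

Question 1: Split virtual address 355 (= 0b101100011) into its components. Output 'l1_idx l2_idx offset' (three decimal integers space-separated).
Answer: 5 4 3

Derivation:
vaddr = 355 = 0b101100011
  top 3 bits -> l1_idx = 5
  next 3 bits -> l2_idx = 4
  bottom 3 bits -> offset = 3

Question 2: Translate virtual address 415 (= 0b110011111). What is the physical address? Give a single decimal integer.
vaddr = 415 = 0b110011111
Split: l1_idx=6, l2_idx=3, offset=7
L1[6] = 2
L2[2][3] = 99
paddr = 99 * 8 + 7 = 799

Answer: 799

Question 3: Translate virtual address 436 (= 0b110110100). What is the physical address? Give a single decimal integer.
vaddr = 436 = 0b110110100
Split: l1_idx=6, l2_idx=6, offset=4
L1[6] = 2
L2[2][6] = 98
paddr = 98 * 8 + 4 = 788

Answer: 788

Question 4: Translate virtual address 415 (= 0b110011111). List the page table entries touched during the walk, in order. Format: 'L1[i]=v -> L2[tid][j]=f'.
Answer: L1[6]=2 -> L2[2][3]=99

Derivation:
vaddr = 415 = 0b110011111
Split: l1_idx=6, l2_idx=3, offset=7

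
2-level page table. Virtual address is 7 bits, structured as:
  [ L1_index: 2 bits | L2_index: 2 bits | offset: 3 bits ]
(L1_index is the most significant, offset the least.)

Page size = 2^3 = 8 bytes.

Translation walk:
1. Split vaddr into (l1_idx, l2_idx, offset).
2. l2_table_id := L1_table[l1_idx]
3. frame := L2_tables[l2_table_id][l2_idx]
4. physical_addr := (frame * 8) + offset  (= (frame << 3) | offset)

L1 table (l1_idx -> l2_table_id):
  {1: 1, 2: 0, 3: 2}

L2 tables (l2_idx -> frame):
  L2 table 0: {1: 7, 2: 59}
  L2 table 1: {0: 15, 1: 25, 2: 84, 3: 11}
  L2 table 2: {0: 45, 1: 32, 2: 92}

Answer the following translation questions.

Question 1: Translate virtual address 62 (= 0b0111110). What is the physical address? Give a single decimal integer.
vaddr = 62 = 0b0111110
Split: l1_idx=1, l2_idx=3, offset=6
L1[1] = 1
L2[1][3] = 11
paddr = 11 * 8 + 6 = 94

Answer: 94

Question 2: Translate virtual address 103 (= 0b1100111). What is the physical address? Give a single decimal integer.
Answer: 367

Derivation:
vaddr = 103 = 0b1100111
Split: l1_idx=3, l2_idx=0, offset=7
L1[3] = 2
L2[2][0] = 45
paddr = 45 * 8 + 7 = 367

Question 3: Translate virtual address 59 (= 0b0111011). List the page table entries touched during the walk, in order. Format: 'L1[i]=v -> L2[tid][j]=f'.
vaddr = 59 = 0b0111011
Split: l1_idx=1, l2_idx=3, offset=3

Answer: L1[1]=1 -> L2[1][3]=11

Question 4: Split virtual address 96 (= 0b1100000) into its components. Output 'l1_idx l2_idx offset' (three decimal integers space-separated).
Answer: 3 0 0

Derivation:
vaddr = 96 = 0b1100000
  top 2 bits -> l1_idx = 3
  next 2 bits -> l2_idx = 0
  bottom 3 bits -> offset = 0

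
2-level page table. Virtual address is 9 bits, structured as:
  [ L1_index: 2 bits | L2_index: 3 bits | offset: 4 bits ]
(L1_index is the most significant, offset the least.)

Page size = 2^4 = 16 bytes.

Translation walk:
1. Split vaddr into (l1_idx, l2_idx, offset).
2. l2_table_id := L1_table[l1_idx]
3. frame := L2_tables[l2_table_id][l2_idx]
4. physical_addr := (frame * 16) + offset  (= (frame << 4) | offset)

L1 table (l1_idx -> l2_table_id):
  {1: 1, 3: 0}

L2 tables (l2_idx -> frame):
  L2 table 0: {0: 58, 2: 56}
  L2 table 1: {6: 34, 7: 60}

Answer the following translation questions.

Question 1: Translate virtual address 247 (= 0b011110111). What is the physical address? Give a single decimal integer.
Answer: 967

Derivation:
vaddr = 247 = 0b011110111
Split: l1_idx=1, l2_idx=7, offset=7
L1[1] = 1
L2[1][7] = 60
paddr = 60 * 16 + 7 = 967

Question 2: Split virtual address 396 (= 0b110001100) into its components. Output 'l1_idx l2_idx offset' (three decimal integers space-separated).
vaddr = 396 = 0b110001100
  top 2 bits -> l1_idx = 3
  next 3 bits -> l2_idx = 0
  bottom 4 bits -> offset = 12

Answer: 3 0 12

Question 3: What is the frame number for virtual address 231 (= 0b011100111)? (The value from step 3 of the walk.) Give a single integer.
vaddr = 231: l1_idx=1, l2_idx=6
L1[1] = 1; L2[1][6] = 34

Answer: 34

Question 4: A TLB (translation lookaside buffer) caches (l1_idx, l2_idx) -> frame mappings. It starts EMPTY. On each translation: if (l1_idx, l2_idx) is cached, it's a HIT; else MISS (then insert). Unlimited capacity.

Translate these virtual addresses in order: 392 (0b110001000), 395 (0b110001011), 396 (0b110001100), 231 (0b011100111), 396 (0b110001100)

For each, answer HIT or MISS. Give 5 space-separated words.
Answer: MISS HIT HIT MISS HIT

Derivation:
vaddr=392: (3,0) not in TLB -> MISS, insert
vaddr=395: (3,0) in TLB -> HIT
vaddr=396: (3,0) in TLB -> HIT
vaddr=231: (1,6) not in TLB -> MISS, insert
vaddr=396: (3,0) in TLB -> HIT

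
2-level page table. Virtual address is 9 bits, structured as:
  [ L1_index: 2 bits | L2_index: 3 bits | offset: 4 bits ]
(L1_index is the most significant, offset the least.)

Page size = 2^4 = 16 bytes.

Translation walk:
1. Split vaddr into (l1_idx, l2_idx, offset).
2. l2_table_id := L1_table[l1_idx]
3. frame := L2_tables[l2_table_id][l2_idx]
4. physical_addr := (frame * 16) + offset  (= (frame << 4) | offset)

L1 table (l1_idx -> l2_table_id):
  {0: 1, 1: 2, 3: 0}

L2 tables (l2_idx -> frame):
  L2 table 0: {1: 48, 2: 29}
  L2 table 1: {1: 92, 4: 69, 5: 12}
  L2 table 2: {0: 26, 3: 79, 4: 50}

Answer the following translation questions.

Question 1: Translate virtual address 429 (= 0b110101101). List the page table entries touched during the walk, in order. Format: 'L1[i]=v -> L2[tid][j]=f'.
vaddr = 429 = 0b110101101
Split: l1_idx=3, l2_idx=2, offset=13

Answer: L1[3]=0 -> L2[0][2]=29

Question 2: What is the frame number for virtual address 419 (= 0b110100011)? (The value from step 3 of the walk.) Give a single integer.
vaddr = 419: l1_idx=3, l2_idx=2
L1[3] = 0; L2[0][2] = 29

Answer: 29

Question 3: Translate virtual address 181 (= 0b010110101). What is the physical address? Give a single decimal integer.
Answer: 1269

Derivation:
vaddr = 181 = 0b010110101
Split: l1_idx=1, l2_idx=3, offset=5
L1[1] = 2
L2[2][3] = 79
paddr = 79 * 16 + 5 = 1269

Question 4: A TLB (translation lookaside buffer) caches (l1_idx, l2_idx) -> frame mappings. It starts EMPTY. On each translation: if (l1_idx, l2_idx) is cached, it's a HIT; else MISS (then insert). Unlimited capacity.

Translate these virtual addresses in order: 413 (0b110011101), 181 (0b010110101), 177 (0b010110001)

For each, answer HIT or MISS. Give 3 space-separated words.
Answer: MISS MISS HIT

Derivation:
vaddr=413: (3,1) not in TLB -> MISS, insert
vaddr=181: (1,3) not in TLB -> MISS, insert
vaddr=177: (1,3) in TLB -> HIT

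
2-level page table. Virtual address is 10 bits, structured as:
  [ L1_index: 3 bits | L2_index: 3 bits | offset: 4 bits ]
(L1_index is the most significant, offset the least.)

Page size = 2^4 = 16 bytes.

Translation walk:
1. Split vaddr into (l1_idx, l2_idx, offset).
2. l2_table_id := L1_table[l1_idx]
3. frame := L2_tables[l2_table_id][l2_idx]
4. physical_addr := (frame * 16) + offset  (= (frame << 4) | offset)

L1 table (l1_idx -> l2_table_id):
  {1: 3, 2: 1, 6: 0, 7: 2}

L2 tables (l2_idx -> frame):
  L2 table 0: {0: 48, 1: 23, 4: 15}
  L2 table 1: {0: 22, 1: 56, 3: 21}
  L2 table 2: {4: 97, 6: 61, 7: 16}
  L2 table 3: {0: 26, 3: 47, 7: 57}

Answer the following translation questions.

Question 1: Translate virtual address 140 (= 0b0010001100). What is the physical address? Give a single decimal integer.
Answer: 428

Derivation:
vaddr = 140 = 0b0010001100
Split: l1_idx=1, l2_idx=0, offset=12
L1[1] = 3
L2[3][0] = 26
paddr = 26 * 16 + 12 = 428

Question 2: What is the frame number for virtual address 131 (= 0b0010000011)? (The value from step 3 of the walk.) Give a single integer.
Answer: 26

Derivation:
vaddr = 131: l1_idx=1, l2_idx=0
L1[1] = 3; L2[3][0] = 26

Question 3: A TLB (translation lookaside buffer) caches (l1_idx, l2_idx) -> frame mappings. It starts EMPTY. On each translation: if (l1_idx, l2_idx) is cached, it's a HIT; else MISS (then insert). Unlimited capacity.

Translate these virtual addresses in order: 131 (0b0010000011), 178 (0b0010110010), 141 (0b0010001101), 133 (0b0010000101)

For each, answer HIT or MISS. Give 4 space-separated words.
vaddr=131: (1,0) not in TLB -> MISS, insert
vaddr=178: (1,3) not in TLB -> MISS, insert
vaddr=141: (1,0) in TLB -> HIT
vaddr=133: (1,0) in TLB -> HIT

Answer: MISS MISS HIT HIT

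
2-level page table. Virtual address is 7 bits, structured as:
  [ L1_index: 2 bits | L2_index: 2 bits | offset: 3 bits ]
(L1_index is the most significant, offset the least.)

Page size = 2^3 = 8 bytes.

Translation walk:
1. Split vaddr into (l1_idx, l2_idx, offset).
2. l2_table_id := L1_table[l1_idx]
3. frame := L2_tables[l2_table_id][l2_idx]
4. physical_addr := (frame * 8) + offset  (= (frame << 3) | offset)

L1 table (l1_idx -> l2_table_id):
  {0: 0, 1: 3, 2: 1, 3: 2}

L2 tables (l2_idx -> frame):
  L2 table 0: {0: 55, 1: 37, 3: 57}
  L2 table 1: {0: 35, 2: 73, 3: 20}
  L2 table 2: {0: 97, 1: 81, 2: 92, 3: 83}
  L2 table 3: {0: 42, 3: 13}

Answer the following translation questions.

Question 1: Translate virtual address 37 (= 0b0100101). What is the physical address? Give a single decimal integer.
vaddr = 37 = 0b0100101
Split: l1_idx=1, l2_idx=0, offset=5
L1[1] = 3
L2[3][0] = 42
paddr = 42 * 8 + 5 = 341

Answer: 341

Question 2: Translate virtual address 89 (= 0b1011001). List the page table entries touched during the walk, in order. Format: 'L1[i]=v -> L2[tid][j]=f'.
Answer: L1[2]=1 -> L2[1][3]=20

Derivation:
vaddr = 89 = 0b1011001
Split: l1_idx=2, l2_idx=3, offset=1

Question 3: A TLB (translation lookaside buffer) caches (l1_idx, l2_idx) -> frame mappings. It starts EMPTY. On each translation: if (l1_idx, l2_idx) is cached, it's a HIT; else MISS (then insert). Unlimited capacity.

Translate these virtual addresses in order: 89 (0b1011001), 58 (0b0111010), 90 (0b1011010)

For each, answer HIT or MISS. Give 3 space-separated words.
vaddr=89: (2,3) not in TLB -> MISS, insert
vaddr=58: (1,3) not in TLB -> MISS, insert
vaddr=90: (2,3) in TLB -> HIT

Answer: MISS MISS HIT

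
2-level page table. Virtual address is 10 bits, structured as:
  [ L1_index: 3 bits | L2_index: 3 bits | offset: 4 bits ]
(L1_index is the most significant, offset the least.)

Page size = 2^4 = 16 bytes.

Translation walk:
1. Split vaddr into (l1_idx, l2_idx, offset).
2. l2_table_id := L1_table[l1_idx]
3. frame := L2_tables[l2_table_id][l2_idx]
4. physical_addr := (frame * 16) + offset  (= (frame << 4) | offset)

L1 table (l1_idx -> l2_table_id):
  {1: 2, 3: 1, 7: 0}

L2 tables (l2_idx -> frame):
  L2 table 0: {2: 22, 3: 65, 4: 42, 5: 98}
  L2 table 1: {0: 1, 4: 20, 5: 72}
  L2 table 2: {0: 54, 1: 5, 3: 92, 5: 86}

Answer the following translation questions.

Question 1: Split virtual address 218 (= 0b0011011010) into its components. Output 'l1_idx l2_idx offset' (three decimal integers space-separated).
Answer: 1 5 10

Derivation:
vaddr = 218 = 0b0011011010
  top 3 bits -> l1_idx = 1
  next 3 bits -> l2_idx = 5
  bottom 4 bits -> offset = 10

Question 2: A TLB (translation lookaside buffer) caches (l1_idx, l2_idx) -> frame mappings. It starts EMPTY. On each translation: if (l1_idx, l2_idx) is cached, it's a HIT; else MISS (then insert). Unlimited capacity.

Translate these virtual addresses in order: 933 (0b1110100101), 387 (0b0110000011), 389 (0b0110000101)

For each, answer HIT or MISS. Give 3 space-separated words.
vaddr=933: (7,2) not in TLB -> MISS, insert
vaddr=387: (3,0) not in TLB -> MISS, insert
vaddr=389: (3,0) in TLB -> HIT

Answer: MISS MISS HIT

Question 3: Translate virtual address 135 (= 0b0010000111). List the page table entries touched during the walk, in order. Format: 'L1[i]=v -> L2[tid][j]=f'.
vaddr = 135 = 0b0010000111
Split: l1_idx=1, l2_idx=0, offset=7

Answer: L1[1]=2 -> L2[2][0]=54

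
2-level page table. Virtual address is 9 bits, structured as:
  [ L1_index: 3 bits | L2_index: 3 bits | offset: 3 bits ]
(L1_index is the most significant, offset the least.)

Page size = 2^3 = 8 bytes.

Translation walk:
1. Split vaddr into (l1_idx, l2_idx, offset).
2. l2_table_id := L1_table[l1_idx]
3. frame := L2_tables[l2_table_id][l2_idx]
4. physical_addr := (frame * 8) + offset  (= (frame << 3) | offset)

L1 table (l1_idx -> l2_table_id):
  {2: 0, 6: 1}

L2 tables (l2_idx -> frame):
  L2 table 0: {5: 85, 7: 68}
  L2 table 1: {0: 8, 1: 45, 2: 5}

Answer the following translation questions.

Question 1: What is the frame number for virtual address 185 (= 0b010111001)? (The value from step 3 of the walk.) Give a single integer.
Answer: 68

Derivation:
vaddr = 185: l1_idx=2, l2_idx=7
L1[2] = 0; L2[0][7] = 68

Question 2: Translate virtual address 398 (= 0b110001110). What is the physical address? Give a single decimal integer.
vaddr = 398 = 0b110001110
Split: l1_idx=6, l2_idx=1, offset=6
L1[6] = 1
L2[1][1] = 45
paddr = 45 * 8 + 6 = 366

Answer: 366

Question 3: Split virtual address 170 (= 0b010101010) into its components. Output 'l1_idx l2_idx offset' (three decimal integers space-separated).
vaddr = 170 = 0b010101010
  top 3 bits -> l1_idx = 2
  next 3 bits -> l2_idx = 5
  bottom 3 bits -> offset = 2

Answer: 2 5 2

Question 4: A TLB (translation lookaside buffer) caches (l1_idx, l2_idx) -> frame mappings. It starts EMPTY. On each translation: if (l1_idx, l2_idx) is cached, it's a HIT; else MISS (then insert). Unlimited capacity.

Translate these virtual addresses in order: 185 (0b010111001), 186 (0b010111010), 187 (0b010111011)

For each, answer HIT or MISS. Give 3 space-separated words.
Answer: MISS HIT HIT

Derivation:
vaddr=185: (2,7) not in TLB -> MISS, insert
vaddr=186: (2,7) in TLB -> HIT
vaddr=187: (2,7) in TLB -> HIT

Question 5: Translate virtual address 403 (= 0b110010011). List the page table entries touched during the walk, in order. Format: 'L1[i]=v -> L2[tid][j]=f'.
vaddr = 403 = 0b110010011
Split: l1_idx=6, l2_idx=2, offset=3

Answer: L1[6]=1 -> L2[1][2]=5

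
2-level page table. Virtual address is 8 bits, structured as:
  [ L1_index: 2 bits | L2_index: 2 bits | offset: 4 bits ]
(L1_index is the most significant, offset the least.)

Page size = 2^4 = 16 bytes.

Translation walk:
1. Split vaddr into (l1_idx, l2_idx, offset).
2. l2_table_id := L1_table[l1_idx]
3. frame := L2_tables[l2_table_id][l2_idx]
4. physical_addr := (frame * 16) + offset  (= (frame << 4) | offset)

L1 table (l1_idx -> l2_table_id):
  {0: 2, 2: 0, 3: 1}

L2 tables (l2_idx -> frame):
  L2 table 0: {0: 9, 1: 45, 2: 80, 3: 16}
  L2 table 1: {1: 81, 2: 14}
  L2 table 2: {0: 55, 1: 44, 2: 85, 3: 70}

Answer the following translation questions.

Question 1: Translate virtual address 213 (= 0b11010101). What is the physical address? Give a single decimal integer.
vaddr = 213 = 0b11010101
Split: l1_idx=3, l2_idx=1, offset=5
L1[3] = 1
L2[1][1] = 81
paddr = 81 * 16 + 5 = 1301

Answer: 1301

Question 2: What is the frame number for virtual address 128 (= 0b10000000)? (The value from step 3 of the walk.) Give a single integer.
vaddr = 128: l1_idx=2, l2_idx=0
L1[2] = 0; L2[0][0] = 9

Answer: 9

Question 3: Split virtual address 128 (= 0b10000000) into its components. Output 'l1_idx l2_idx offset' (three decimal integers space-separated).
vaddr = 128 = 0b10000000
  top 2 bits -> l1_idx = 2
  next 2 bits -> l2_idx = 0
  bottom 4 bits -> offset = 0

Answer: 2 0 0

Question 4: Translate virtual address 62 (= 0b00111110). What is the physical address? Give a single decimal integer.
Answer: 1134

Derivation:
vaddr = 62 = 0b00111110
Split: l1_idx=0, l2_idx=3, offset=14
L1[0] = 2
L2[2][3] = 70
paddr = 70 * 16 + 14 = 1134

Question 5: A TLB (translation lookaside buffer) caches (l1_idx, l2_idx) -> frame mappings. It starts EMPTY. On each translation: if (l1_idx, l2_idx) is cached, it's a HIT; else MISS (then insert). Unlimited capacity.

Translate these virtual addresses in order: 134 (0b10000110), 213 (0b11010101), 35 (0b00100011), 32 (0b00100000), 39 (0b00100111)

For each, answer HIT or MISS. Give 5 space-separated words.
Answer: MISS MISS MISS HIT HIT

Derivation:
vaddr=134: (2,0) not in TLB -> MISS, insert
vaddr=213: (3,1) not in TLB -> MISS, insert
vaddr=35: (0,2) not in TLB -> MISS, insert
vaddr=32: (0,2) in TLB -> HIT
vaddr=39: (0,2) in TLB -> HIT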